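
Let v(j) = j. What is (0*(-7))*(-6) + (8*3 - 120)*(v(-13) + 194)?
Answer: -17376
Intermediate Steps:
(0*(-7))*(-6) + (8*3 - 120)*(v(-13) + 194) = (0*(-7))*(-6) + (8*3 - 120)*(-13 + 194) = 0*(-6) + (24 - 120)*181 = 0 - 96*181 = 0 - 17376 = -17376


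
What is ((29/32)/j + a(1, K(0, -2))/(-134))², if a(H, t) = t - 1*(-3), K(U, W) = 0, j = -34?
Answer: 12780625/5313826816 ≈ 0.0024052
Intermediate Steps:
a(H, t) = 3 + t (a(H, t) = t + 3 = 3 + t)
((29/32)/j + a(1, K(0, -2))/(-134))² = ((29/32)/(-34) + (3 + 0)/(-134))² = ((29*(1/32))*(-1/34) + 3*(-1/134))² = ((29/32)*(-1/34) - 3/134)² = (-29/1088 - 3/134)² = (-3575/72896)² = 12780625/5313826816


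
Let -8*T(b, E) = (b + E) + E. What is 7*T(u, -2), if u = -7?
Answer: 77/8 ≈ 9.6250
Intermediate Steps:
T(b, E) = -E/4 - b/8 (T(b, E) = -((b + E) + E)/8 = -((E + b) + E)/8 = -(b + 2*E)/8 = -E/4 - b/8)
7*T(u, -2) = 7*(-¼*(-2) - ⅛*(-7)) = 7*(½ + 7/8) = 7*(11/8) = 77/8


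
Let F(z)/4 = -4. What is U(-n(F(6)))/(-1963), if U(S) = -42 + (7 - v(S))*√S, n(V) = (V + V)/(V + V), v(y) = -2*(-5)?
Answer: 42/1963 + 3*I/1963 ≈ 0.021396 + 0.0015283*I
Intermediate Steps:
F(z) = -16 (F(z) = 4*(-4) = -16)
v(y) = 10
n(V) = 1 (n(V) = (2*V)/((2*V)) = (2*V)*(1/(2*V)) = 1)
U(S) = -42 - 3*√S (U(S) = -42 + (7 - 1*10)*√S = -42 + (7 - 10)*√S = -42 - 3*√S)
U(-n(F(6)))/(-1963) = (-42 - 3*I)/(-1963) = (-42 - 3*I)*(-1/1963) = 42/1963 + 3*I/1963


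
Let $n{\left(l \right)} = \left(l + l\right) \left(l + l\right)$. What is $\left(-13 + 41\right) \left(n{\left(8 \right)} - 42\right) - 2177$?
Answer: $3815$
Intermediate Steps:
$n{\left(l \right)} = 4 l^{2}$ ($n{\left(l \right)} = 2 l 2 l = 4 l^{2}$)
$\left(-13 + 41\right) \left(n{\left(8 \right)} - 42\right) - 2177 = \left(-13 + 41\right) \left(4 \cdot 8^{2} - 42\right) - 2177 = 28 \left(4 \cdot 64 - 42\right) - 2177 = 28 \left(256 - 42\right) - 2177 = 28 \cdot 214 - 2177 = 5992 - 2177 = 3815$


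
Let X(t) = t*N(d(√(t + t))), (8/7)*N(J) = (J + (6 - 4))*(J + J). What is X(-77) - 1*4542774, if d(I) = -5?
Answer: -18179181/4 ≈ -4.5448e+6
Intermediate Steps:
N(J) = 7*J*(2 + J)/4 (N(J) = 7*((J + (6 - 4))*(J + J))/8 = 7*((J + 2)*(2*J))/8 = 7*((2 + J)*(2*J))/8 = 7*(2*J*(2 + J))/8 = 7*J*(2 + J)/4)
X(t) = 105*t/4 (X(t) = t*((7/4)*(-5)*(2 - 5)) = t*((7/4)*(-5)*(-3)) = t*(105/4) = 105*t/4)
X(-77) - 1*4542774 = (105/4)*(-77) - 1*4542774 = -8085/4 - 4542774 = -18179181/4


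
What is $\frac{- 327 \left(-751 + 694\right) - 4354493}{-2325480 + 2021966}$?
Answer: $\frac{2167927}{151757} \approx 14.286$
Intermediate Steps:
$\frac{- 327 \left(-751 + 694\right) - 4354493}{-2325480 + 2021966} = \frac{\left(-327\right) \left(-57\right) - 4354493}{-303514} = \left(18639 - 4354493\right) \left(- \frac{1}{303514}\right) = \left(-4335854\right) \left(- \frac{1}{303514}\right) = \frac{2167927}{151757}$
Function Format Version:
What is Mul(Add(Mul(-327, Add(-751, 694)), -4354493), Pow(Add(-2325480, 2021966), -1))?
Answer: Rational(2167927, 151757) ≈ 14.286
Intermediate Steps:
Mul(Add(Mul(-327, Add(-751, 694)), -4354493), Pow(Add(-2325480, 2021966), -1)) = Mul(Add(Mul(-327, -57), -4354493), Pow(-303514, -1)) = Mul(Add(18639, -4354493), Rational(-1, 303514)) = Mul(-4335854, Rational(-1, 303514)) = Rational(2167927, 151757)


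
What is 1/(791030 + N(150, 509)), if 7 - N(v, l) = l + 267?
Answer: 1/790261 ≈ 1.2654e-6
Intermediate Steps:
N(v, l) = -260 - l (N(v, l) = 7 - (l + 267) = 7 - (267 + l) = 7 + (-267 - l) = -260 - l)
1/(791030 + N(150, 509)) = 1/(791030 + (-260 - 1*509)) = 1/(791030 + (-260 - 509)) = 1/(791030 - 769) = 1/790261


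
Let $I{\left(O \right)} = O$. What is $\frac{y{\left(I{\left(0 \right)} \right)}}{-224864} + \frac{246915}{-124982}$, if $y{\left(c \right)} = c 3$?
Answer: $- \frac{246915}{124982} \approx -1.9756$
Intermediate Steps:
$y{\left(c \right)} = 3 c$
$\frac{y{\left(I{\left(0 \right)} \right)}}{-224864} + \frac{246915}{-124982} = \frac{3 \cdot 0}{-224864} + \frac{246915}{-124982} = 0 \left(- \frac{1}{224864}\right) + 246915 \left(- \frac{1}{124982}\right) = 0 - \frac{246915}{124982} = - \frac{246915}{124982}$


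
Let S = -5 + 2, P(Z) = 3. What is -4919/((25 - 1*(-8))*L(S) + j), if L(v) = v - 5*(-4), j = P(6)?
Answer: -4919/564 ≈ -8.7216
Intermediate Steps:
j = 3
S = -3
L(v) = 20 + v (L(v) = v + 20 = 20 + v)
-4919/((25 - 1*(-8))*L(S) + j) = -4919/((25 - 1*(-8))*(20 - 3) + 3) = -4919/((25 + 8)*17 + 3) = -4919/(33*17 + 3) = -4919/(561 + 3) = -4919/564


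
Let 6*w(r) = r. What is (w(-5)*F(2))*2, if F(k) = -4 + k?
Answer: 10/3 ≈ 3.3333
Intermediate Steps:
w(r) = r/6
(w(-5)*F(2))*2 = (((⅙)*(-5))*(-4 + 2))*2 = -⅚*(-2)*2 = (5/3)*2 = 10/3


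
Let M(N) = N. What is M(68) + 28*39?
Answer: 1160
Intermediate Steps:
M(68) + 28*39 = 68 + 28*39 = 68 + 1092 = 1160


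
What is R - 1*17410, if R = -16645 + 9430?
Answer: -24625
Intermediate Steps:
R = -7215
R - 1*17410 = -7215 - 1*17410 = -7215 - 17410 = -24625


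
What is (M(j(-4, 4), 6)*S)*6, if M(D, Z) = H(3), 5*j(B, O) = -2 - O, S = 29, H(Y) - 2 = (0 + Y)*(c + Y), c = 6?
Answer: 5046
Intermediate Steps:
H(Y) = 2 + Y*(6 + Y) (H(Y) = 2 + (0 + Y)*(6 + Y) = 2 + Y*(6 + Y))
j(B, O) = -⅖ - O/5 (j(B, O) = (-2 - O)/5 = -⅖ - O/5)
M(D, Z) = 29 (M(D, Z) = 2 + 3² + 6*3 = 2 + 9 + 18 = 29)
(M(j(-4, 4), 6)*S)*6 = (29*29)*6 = 841*6 = 5046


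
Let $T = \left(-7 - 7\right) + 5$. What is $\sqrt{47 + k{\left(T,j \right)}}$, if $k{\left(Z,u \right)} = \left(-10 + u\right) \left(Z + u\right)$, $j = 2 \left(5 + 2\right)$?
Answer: $\sqrt{67} \approx 8.1853$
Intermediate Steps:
$T = -9$ ($T = -14 + 5 = -9$)
$j = 14$ ($j = 2 \cdot 7 = 14$)
$\sqrt{47 + k{\left(T,j \right)}} = \sqrt{47 - \left(176 - 196\right)} = \sqrt{47 + \left(196 + 90 - 140 - 126\right)} = \sqrt{47 + 20} = \sqrt{67}$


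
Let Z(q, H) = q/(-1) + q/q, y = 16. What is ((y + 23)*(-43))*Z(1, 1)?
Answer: 0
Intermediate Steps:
Z(q, H) = 1 - q (Z(q, H) = q*(-1) + 1 = -q + 1 = 1 - q)
((y + 23)*(-43))*Z(1, 1) = ((16 + 23)*(-43))*(1 - 1*1) = (39*(-43))*(1 - 1) = -1677*0 = 0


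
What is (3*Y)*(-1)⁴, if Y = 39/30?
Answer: 39/10 ≈ 3.9000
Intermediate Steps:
Y = 13/10 (Y = 39*(1/30) = 13/10 ≈ 1.3000)
(3*Y)*(-1)⁴ = (3*(13/10))*(-1)⁴ = (39/10)*1 = 39/10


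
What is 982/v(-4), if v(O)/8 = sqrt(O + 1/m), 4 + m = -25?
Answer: -491*I*sqrt(377)/156 ≈ -61.112*I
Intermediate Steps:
m = -29 (m = -4 - 25 = -29)
v(O) = 8*sqrt(-1/29 + O) (v(O) = 8*sqrt(O + 1/(-29)) = 8*sqrt(O - 1/29) = 8*sqrt(-1/29 + O))
982/v(-4) = 982/((8*sqrt(-29 + 841*(-4))/29)) = 982/((8*sqrt(-29 - 3364)/29)) = 982/((8*sqrt(-3393)/29)) = 982/((8*(3*I*sqrt(377))/29)) = 982/((24*I*sqrt(377)/29)) = 982*(-I*sqrt(377)/312) = -491*I*sqrt(377)/156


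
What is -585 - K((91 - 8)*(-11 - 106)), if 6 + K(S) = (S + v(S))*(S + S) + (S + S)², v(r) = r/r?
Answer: -565802283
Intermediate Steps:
v(r) = 1
K(S) = -6 + 4*S² + 2*S*(1 + S) (K(S) = -6 + ((S + 1)*(S + S) + (S + S)²) = -6 + ((1 + S)*(2*S) + (2*S)²) = -6 + (2*S*(1 + S) + 4*S²) = -6 + (4*S² + 2*S*(1 + S)) = -6 + 4*S² + 2*S*(1 + S))
-585 - K((91 - 8)*(-11 - 106)) = -585 - (-6 + 2*((91 - 8)*(-11 - 106)) + 6*((91 - 8)*(-11 - 106))²) = -585 - (-6 + 2*(83*(-117)) + 6*(83*(-117))²) = -585 - (-6 + 2*(-9711) + 6*(-9711)²) = -585 - (-6 - 19422 + 6*94303521) = -585 - (-6 - 19422 + 565821126) = -585 - 1*565801698 = -585 - 565801698 = -565802283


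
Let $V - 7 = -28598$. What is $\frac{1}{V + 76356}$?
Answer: $\frac{1}{47765} \approx 2.0936 \cdot 10^{-5}$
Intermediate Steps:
$V = -28591$ ($V = 7 - 28598 = -28591$)
$\frac{1}{V + 76356} = \frac{1}{-28591 + 76356} = \frac{1}{47765}$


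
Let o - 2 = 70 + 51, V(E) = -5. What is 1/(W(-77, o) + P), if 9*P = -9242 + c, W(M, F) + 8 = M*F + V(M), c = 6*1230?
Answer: -9/87218 ≈ -0.00010319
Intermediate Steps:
c = 7380
o = 123 (o = 2 + (70 + 51) = 2 + 121 = 123)
W(M, F) = -13 + F*M (W(M, F) = -8 + (M*F - 5) = -8 + (F*M - 5) = -8 + (-5 + F*M) = -13 + F*M)
P = -1862/9 (P = (-9242 + 7380)/9 = (1/9)*(-1862) = -1862/9 ≈ -206.89)
1/(W(-77, o) + P) = 1/((-13 + 123*(-77)) - 1862/9) = 1/((-13 - 9471) - 1862/9) = 1/(-9484 - 1862/9) = 1/(-87218/9) = -9/87218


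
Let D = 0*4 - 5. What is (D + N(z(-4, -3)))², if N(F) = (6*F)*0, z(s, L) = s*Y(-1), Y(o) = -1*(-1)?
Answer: 25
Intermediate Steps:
Y(o) = 1
D = -5 (D = 0 - 5 = -5)
z(s, L) = s (z(s, L) = s*1 = s)
N(F) = 0
(D + N(z(-4, -3)))² = (-5 + 0)² = (-5)² = 25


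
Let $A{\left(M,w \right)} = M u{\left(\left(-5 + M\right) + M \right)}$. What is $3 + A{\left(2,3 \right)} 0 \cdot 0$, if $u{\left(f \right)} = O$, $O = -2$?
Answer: $3$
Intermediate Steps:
$u{\left(f \right)} = -2$
$A{\left(M,w \right)} = - 2 M$ ($A{\left(M,w \right)} = M \left(-2\right) = - 2 M$)
$3 + A{\left(2,3 \right)} 0 \cdot 0 = 3 + \left(-2\right) 2 \cdot 0 \cdot 0 = 3 - 0 = 3 + 0 = 3$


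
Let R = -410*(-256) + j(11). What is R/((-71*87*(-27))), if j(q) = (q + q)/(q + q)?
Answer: 34987/55593 ≈ 0.62934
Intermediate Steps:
j(q) = 1 (j(q) = (2*q)/((2*q)) = (2*q)*(1/(2*q)) = 1)
R = 104961 (R = -410*(-256) + 1 = 104960 + 1 = 104961)
R/((-71*87*(-27))) = 104961/((-71*87*(-27))) = 104961/((-6177*(-27))) = 104961/166779 = 104961*(1/166779) = 34987/55593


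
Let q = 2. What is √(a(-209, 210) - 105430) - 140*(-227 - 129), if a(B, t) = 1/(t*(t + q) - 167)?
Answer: 49840 + I*√207400695002517/44353 ≈ 49840.0 + 324.7*I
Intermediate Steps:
a(B, t) = 1/(-167 + t*(2 + t)) (a(B, t) = 1/(t*(t + 2) - 167) = 1/(t*(2 + t) - 167) = 1/(-167 + t*(2 + t)))
√(a(-209, 210) - 105430) - 140*(-227 - 129) = √(1/(-167 + 210² + 2*210) - 105430) - 140*(-227 - 129) = √(1/(-167 + 44100 + 420) - 105430) - 140*(-356) = √(1/44353 - 105430) - 1*(-49840) = √(1/44353 - 105430) + 49840 = √(-4676136789/44353) + 49840 = I*√207400695002517/44353 + 49840 = 49840 + I*√207400695002517/44353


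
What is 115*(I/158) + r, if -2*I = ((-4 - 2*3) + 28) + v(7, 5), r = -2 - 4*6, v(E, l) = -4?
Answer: -4913/158 ≈ -31.095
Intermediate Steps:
r = -26 (r = -2 - 24 = -26)
I = -7 (I = -(((-4 - 2*3) + 28) - 4)/2 = -(((-4 - 6) + 28) - 4)/2 = -((-10 + 28) - 4)/2 = -(18 - 4)/2 = -½*14 = -7)
115*(I/158) + r = 115*(-7/158) - 26 = -805/158 - 26 = -4913/158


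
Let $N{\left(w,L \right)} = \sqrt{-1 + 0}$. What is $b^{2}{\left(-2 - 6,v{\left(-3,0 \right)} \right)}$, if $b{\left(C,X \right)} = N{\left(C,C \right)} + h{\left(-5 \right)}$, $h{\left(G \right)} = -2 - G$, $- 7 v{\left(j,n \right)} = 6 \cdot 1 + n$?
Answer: $\left(3 + i\right)^{2} \approx 8.0 + 6.0 i$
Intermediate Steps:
$v{\left(j,n \right)} = - \frac{6}{7} - \frac{n}{7}$ ($v{\left(j,n \right)} = - \frac{6 \cdot 1 + n}{7} = - \frac{6 + n}{7} = - \frac{6}{7} - \frac{n}{7}$)
$N{\left(w,L \right)} = i$ ($N{\left(w,L \right)} = \sqrt{-1} = i$)
$b{\left(C,X \right)} = 3 + i$ ($b{\left(C,X \right)} = i - -3 = i + \left(-2 + 5\right) = i + 3 = 3 + i$)
$b^{2}{\left(-2 - 6,v{\left(-3,0 \right)} \right)} = \left(3 + i\right)^{2}$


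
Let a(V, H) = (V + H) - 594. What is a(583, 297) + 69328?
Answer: 69614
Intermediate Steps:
a(V, H) = -594 + H + V (a(V, H) = (H + V) - 594 = -594 + H + V)
a(583, 297) + 69328 = (-594 + 297 + 583) + 69328 = 286 + 69328 = 69614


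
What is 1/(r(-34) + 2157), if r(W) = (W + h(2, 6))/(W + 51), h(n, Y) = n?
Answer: 17/36637 ≈ 0.00046401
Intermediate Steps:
r(W) = (2 + W)/(51 + W) (r(W) = (W + 2)/(W + 51) = (2 + W)/(51 + W))
1/(r(-34) + 2157) = 1/((2 - 34)/(51 - 34) + 2157) = 1/(-32/17 + 2157) = 1/(36637/17) = 17/36637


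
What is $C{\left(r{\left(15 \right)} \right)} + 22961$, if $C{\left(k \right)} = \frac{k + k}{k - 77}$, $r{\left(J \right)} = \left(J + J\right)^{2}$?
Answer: $\frac{18898703}{823} \approx 22963.0$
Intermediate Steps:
$r{\left(J \right)} = 4 J^{2}$ ($r{\left(J \right)} = \left(2 J\right)^{2} = 4 J^{2}$)
$C{\left(k \right)} = \frac{2 k}{-77 + k}$
$C{\left(r{\left(15 \right)} \right)} + 22961 = \frac{2 \cdot 4 \cdot 15^{2}}{-77 + 4 \cdot 15^{2}} + 22961 = \frac{2 \cdot 4 \cdot 225}{-77 + 4 \cdot 225} + 22961 = 2 \cdot 900 \frac{1}{-77 + 900} + 22961 = 2 \cdot 900 \cdot \frac{1}{823} + 22961 = \frac{1800}{823} + 22961 = \frac{18898703}{823}$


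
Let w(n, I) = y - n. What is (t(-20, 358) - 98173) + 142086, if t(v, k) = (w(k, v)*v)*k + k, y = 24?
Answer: 2435711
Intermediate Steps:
w(n, I) = 24 - n
t(v, k) = k + k*v*(24 - k) (t(v, k) = ((24 - k)*v)*k + k = (v*(24 - k))*k + k = k*v*(24 - k) + k = k + k*v*(24 - k))
(t(-20, 358) - 98173) + 142086 = (-1*358*(-1 - 20*(-24 + 358)) - 98173) + 142086 = (-1*358*(-1 - 20*334) - 98173) + 142086 = (-1*358*(-1 - 6680) - 98173) + 142086 = (-1*358*(-6681) - 98173) + 142086 = (2391798 - 98173) + 142086 = 2293625 + 142086 = 2435711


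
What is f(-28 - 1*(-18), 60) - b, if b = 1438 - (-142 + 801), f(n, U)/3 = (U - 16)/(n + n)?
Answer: -3928/5 ≈ -785.60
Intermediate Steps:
f(n, U) = 3*(-16 + U)/(2*n) (f(n, U) = 3*((U - 16)/(n + n)) = 3*((-16 + U)/((2*n))) = 3*((-16 + U)*(1/(2*n))) = 3*((-16 + U)/(2*n)) = 3*(-16 + U)/(2*n))
b = 779 (b = 1438 - 1*659 = 1438 - 659 = 779)
f(-28 - 1*(-18), 60) - b = 3*(-16 + 60)/(2*(-28 - 1*(-18))) - 1*779 = (3/2)*44/(-28 + 18) - 779 = (3/2)*44/(-10) - 779 = (3/2)*(-⅒)*44 - 779 = -33/5 - 779 = -3928/5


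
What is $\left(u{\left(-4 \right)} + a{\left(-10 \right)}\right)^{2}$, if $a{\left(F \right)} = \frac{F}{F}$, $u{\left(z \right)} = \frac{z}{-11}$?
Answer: $\frac{225}{121} \approx 1.8595$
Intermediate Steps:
$u{\left(z \right)} = - \frac{z}{11}$ ($u{\left(z \right)} = z \left(- \frac{1}{11}\right) = - \frac{z}{11}$)
$a{\left(F \right)} = 1$
$\left(u{\left(-4 \right)} + a{\left(-10 \right)}\right)^{2} = \left(\left(- \frac{1}{11}\right) \left(-4\right) + 1\right)^{2} = \left(\frac{4}{11} + 1\right)^{2} = \left(\frac{15}{11}\right)^{2} = \frac{225}{121}$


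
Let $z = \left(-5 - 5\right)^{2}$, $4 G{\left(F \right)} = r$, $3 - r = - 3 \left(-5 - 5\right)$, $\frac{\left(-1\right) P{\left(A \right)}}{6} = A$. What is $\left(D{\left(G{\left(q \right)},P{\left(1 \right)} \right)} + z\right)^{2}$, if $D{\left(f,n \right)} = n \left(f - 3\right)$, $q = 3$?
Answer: $\frac{100489}{4} \approx 25122.0$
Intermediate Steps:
$P{\left(A \right)} = - 6 A$
$r = -27$ ($r = 3 - - 3 \left(-5 - 5\right) = 3 - \left(-3\right) \left(-10\right) = 3 - 30 = -27$)
$G{\left(F \right)} = - \frac{27}{4}$ ($G{\left(F \right)} = \frac{1}{4} \left(-27\right) = - \frac{27}{4}$)
$D{\left(f,n \right)} = n \left(-3 + f\right)$
$z = 100$ ($z = \left(-10\right)^{2} = 100$)
$\left(D{\left(G{\left(q \right)},P{\left(1 \right)} \right)} + z\right)^{2} = \left(\left(-6\right) 1 \left(-3 - \frac{27}{4}\right) + 100\right)^{2} = \left(\left(-6\right) \left(- \frac{39}{4}\right) + 100\right)^{2} = \left(\frac{117}{2} + 100\right)^{2} = \left(\frac{317}{2}\right)^{2} = \frac{100489}{4}$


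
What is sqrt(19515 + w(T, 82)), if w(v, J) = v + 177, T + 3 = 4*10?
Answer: sqrt(19729) ≈ 140.46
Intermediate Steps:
T = 37 (T = -3 + 4*10 = -3 + 40 = 37)
w(v, J) = 177 + v
sqrt(19515 + w(T, 82)) = sqrt(19515 + (177 + 37)) = sqrt(19515 + 214) = sqrt(19729)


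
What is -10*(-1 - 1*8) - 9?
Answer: 81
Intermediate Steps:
-10*(-1 - 1*8) - 9 = -10*(-1 - 8) - 9 = -10*(-9) - 9 = 90 - 9 = 81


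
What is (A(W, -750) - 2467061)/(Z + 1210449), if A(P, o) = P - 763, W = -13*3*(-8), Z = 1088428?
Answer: -2467512/2298877 ≈ -1.0734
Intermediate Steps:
W = 312 (W = -39*(-8) = 312)
A(P, o) = -763 + P
(A(W, -750) - 2467061)/(Z + 1210449) = ((-763 + 312) - 2467061)/(1088428 + 1210449) = (-451 - 2467061)/2298877 = -2467512*1/2298877 = -2467512/2298877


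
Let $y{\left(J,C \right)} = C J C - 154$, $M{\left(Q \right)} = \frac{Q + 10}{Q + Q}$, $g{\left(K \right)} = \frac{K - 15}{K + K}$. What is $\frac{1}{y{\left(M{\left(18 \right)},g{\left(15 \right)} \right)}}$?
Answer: $- \frac{1}{154} \approx -0.0064935$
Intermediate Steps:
$g{\left(K \right)} = \frac{-15 + K}{2 K}$
$M{\left(Q \right)} = \frac{10 + Q}{2 Q}$
$y{\left(J,C \right)} = -154 + J C^{2}$ ($y{\left(J,C \right)} = J C^{2} - 154 = -154 + J C^{2}$)
$\frac{1}{y{\left(M{\left(18 \right)},g{\left(15 \right)} \right)}} = \frac{1}{-154 + \frac{10 + 18}{2 \cdot 18} \left(\frac{-15 + 15}{2 \cdot 15}\right)^{2}} = \frac{1}{-154 + \frac{1}{2} \cdot \frac{1}{18} \cdot 28 \left(\frac{1}{2} \cdot \frac{1}{15} \cdot 0\right)^{2}} = \frac{1}{-154 + \frac{7 \cdot 0^{2}}{9}} = \frac{1}{-154 + \frac{7}{9} \cdot 0} = \frac{1}{-154 + 0} = \frac{1}{-154} = - \frac{1}{154}$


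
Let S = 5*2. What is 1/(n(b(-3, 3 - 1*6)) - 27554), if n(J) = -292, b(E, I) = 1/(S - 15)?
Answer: -1/27846 ≈ -3.5912e-5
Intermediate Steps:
S = 10
b(E, I) = -⅕ (b(E, I) = 1/(10 - 15) = 1/(-5) = -⅕)
1/(n(b(-3, 3 - 1*6)) - 27554) = 1/(-292 - 27554) = 1/(-27846) = -1/27846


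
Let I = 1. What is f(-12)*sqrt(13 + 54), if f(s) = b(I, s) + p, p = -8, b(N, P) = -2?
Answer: -10*sqrt(67) ≈ -81.854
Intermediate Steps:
f(s) = -10 (f(s) = -2 - 8 = -10)
f(-12)*sqrt(13 + 54) = -10*sqrt(13 + 54) = -10*sqrt(67)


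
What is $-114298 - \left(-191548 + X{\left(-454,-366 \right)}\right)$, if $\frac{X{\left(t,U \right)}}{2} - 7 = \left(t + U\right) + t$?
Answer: $79784$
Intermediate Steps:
$X{\left(t,U \right)} = 14 + 2 U + 4 t$ ($X{\left(t,U \right)} = 14 + 2 \left(\left(t + U\right) + t\right) = 14 + 2 \left(\left(U + t\right) + t\right) = 14 + 2 \left(U + 2 t\right) = 14 + \left(2 U + 4 t\right) = 14 + 2 U + 4 t$)
$-114298 - \left(-191548 + X{\left(-454,-366 \right)}\right) = -114298 - \left(-191534 - 1816 - 732\right) = -114298 + \left(191548 - \left(14 - 732 - 1816\right)\right) = -114298 + \left(191548 - -2534\right) = -114298 + \left(191548 + 2534\right) = -114298 + 194082 = 79784$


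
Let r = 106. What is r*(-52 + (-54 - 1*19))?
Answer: -13250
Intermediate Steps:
r*(-52 + (-54 - 1*19)) = 106*(-52 + (-54 - 1*19)) = 106*(-52 + (-54 - 19)) = 106*(-52 - 73) = 106*(-125) = -13250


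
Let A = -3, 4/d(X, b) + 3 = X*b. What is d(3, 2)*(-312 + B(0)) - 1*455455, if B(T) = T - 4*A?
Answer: -455855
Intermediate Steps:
d(X, b) = 4/(-3 + X*b)
B(T) = 12 + T (B(T) = T - 4*(-3) = T + 12 = 12 + T)
d(3, 2)*(-312 + B(0)) - 1*455455 = (4/(-3 + 3*2))*(-312 + (12 + 0)) - 1*455455 = (4/(-3 + 6))*(-312 + 12) - 455455 = (4/3)*(-300) - 455455 = -400 - 455455 = -455855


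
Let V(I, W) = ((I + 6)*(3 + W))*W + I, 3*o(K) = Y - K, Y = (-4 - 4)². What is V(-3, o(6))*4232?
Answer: 16407464/3 ≈ 5.4692e+6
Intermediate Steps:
Y = 64 (Y = (-8)² = 64)
o(K) = 64/3 - K/3 (o(K) = (64 - K)/3 = 64/3 - K/3)
V(I, W) = I + W*(3 + W)*(6 + I) (V(I, W) = ((6 + I)*(3 + W))*W + I = ((3 + W)*(6 + I))*W + I = W*(3 + W)*(6 + I) + I = I + W*(3 + W)*(6 + I))
V(-3, o(6))*4232 = (-3 + 6*(64/3 - ⅓*6)² + 18*(64/3 - ⅓*6) - 3*(64/3 - ⅓*6)² + 3*(-3)*(64/3 - ⅓*6))*4232 = (-3 + 6*(64/3 - 2)² + 18*(64/3 - 2) - 3*(64/3 - 2)² + 3*(-3)*(64/3 - 2))*4232 = (-3 + 6*(58/3)² + 18*(58/3) - 3*(58/3)² + 3*(-3)*(58/3))*4232 = (-3 + 6*(3364/9) + 348 - 3*3364/9 - 174)*4232 = (-3 + 6728/3 + 348 - 3364/3 - 174)*4232 = (3877/3)*4232 = 16407464/3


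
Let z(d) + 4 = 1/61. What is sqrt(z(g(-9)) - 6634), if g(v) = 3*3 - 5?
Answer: I*sqrt(24699937)/61 ≈ 81.474*I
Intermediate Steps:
g(v) = 4 (g(v) = 9 - 5 = 4)
z(d) = -243/61 (z(d) = -4 + 1/61 = -243/61)
sqrt(z(g(-9)) - 6634) = sqrt(-243/61 - 6634) = sqrt(-404917/61) = I*sqrt(24699937)/61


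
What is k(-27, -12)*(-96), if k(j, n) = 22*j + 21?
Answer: 55008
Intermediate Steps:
k(j, n) = 21 + 22*j
k(-27, -12)*(-96) = (21 + 22*(-27))*(-96) = (21 - 594)*(-96) = -573*(-96) = 55008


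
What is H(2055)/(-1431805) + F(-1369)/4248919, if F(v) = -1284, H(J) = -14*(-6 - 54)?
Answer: -1081505916/1216724693759 ≈ -0.00088887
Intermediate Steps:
H(J) = 840 (H(J) = -14*(-60) = 840)
H(2055)/(-1431805) + F(-1369)/4248919 = 840/(-1431805) - 1284/4248919 = 840*(-1/1431805) - 1284*1/4248919 = -168/286361 - 1284/4248919 = -1081505916/1216724693759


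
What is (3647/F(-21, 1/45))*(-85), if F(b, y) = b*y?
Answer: 664275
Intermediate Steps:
(3647/F(-21, 1/45))*(-85) = (3647/((-21/45)))*(-85) = (3647/((-21*1/45)))*(-85) = (3647/(-7/15))*(-85) = (3647*(-15/7))*(-85) = -7815*(-85) = 664275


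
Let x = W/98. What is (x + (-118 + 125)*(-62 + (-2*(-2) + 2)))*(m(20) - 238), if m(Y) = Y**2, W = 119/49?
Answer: -21780495/343 ≈ -63500.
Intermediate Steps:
W = 17/7 (W = 119*(1/49) = 17/7 ≈ 2.4286)
x = 17/686 (x = (17/7)/98 = (17/7)*(1/98) = 17/686 ≈ 0.024781)
(x + (-118 + 125)*(-62 + (-2*(-2) + 2)))*(m(20) - 238) = (17/686 + (-118 + 125)*(-62 + (-2*(-2) + 2)))*(20**2 - 238) = (17/686 + 7*(-62 + (4 + 2)))*(400 - 238) = (17/686 + 7*(-62 + 6))*162 = (17/686 + 7*(-56))*162 = (17/686 - 392)*162 = -268895/686*162 = -21780495/343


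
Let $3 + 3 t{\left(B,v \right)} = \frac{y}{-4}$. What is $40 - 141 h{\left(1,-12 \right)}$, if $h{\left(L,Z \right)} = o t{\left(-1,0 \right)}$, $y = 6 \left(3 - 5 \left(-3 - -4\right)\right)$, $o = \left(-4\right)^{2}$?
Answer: $40$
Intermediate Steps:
$o = 16$
$y = -12$ ($y = 6 \left(3 - 5 \left(-3 + 4\right)\right) = 6 \left(3 - 5\right) = 6 \left(-2\right) = -12$)
$t{\left(B,v \right)} = 0$ ($t{\left(B,v \right)} = -1 + \frac{\left(-12\right) \frac{1}{-4}}{3} = -1 + \frac{\left(-12\right) \left(- \frac{1}{4}\right)}{3} = -1 + \frac{1}{3} \cdot 3 = -1 + 1 = 0$)
$h{\left(L,Z \right)} = 0$ ($h{\left(L,Z \right)} = 16 \cdot 0 = 0$)
$40 - 141 h{\left(1,-12 \right)} = 40 - 0 = 40 + 0 = 40$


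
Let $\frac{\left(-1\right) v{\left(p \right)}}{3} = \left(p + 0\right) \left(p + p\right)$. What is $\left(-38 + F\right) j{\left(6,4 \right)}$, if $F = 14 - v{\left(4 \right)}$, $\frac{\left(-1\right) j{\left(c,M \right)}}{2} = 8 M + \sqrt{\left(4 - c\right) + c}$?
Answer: $-4896$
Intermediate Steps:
$j{\left(c,M \right)} = -4 - 16 M$ ($j{\left(c,M \right)} = - 2 \left(8 M + \sqrt{\left(4 - c\right) + c}\right) = - 2 \left(8 M + \sqrt{4}\right) = - 2 \left(8 M + 2\right) = - 2 \left(2 + 8 M\right) = -4 - 16 M$)
$v{\left(p \right)} = - 6 p^{2}$ ($v{\left(p \right)} = - 3 \left(p + 0\right) \left(p + p\right) = - 3 p 2 p = - 3 \cdot 2 p^{2} = - 6 p^{2}$)
$F = 110$ ($F = 14 - - 6 \cdot 4^{2} = 14 - \left(-6\right) 16 = 14 - -96 = 14 + 96 = 110$)
$\left(-38 + F\right) j{\left(6,4 \right)} = \left(-38 + 110\right) \left(-4 - 64\right) = 72 \left(-4 - 64\right) = 72 \left(-68\right) = -4896$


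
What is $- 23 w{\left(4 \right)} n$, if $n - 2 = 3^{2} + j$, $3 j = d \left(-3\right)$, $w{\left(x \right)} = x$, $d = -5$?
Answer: $-1472$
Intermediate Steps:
$j = 5$ ($j = \frac{\left(-5\right) \left(-3\right)}{3} = \frac{1}{3} \cdot 15 = 5$)
$n = 16$ ($n = 2 + \left(3^{2} + 5\right) = 2 + \left(9 + 5\right) = 2 + 14 = 16$)
$- 23 w{\left(4 \right)} n = \left(-23\right) 4 \cdot 16 = \left(-92\right) 16 = -1472$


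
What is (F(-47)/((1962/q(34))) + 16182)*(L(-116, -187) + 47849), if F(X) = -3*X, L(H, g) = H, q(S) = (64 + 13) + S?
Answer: 168469566195/218 ≈ 7.7280e+8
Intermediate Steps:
q(S) = 77 + S
(F(-47)/((1962/q(34))) + 16182)*(L(-116, -187) + 47849) = ((-3*(-47))/((1962/(77 + 34))) + 16182)*(-116 + 47849) = (141/((1962/111)) + 16182)*47733 = (141/((1962*(1/111))) + 16182)*47733 = (141/(654/37) + 16182)*47733 = (141*(37/654) + 16182)*47733 = (1739/218 + 16182)*47733 = (3529415/218)*47733 = 168469566195/218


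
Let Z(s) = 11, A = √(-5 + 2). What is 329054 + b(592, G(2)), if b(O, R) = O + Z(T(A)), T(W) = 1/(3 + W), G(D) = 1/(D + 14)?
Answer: 329657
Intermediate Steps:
A = I*√3 (A = √(-3) = I*√3 ≈ 1.732*I)
G(D) = 1/(14 + D)
b(O, R) = 11 + O (b(O, R) = O + 11 = 11 + O)
329054 + b(592, G(2)) = 329054 + (11 + 592) = 329054 + 603 = 329657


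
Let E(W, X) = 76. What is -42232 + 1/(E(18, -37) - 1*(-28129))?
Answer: -1191153559/28205 ≈ -42232.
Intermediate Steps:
-42232 + 1/(E(18, -37) - 1*(-28129)) = -42232 + 1/(76 - 1*(-28129)) = -42232 + 1/(76 + 28129) = -42232 + 1/28205 = -1191153559/28205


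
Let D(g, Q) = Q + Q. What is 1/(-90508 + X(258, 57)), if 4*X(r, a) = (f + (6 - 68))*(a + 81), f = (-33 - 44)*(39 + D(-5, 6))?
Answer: -2/456257 ≈ -4.3835e-6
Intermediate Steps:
D(g, Q) = 2*Q
f = -3927 (f = (-33 - 44)*(39 + 2*6) = -77*(39 + 12) = -77*51 = -3927)
X(r, a) = -323109/4 - 3989*a/4 (X(r, a) = ((-3927 + (6 - 68))*(a + 81))/4 = ((-3927 - 62)*(81 + a))/4 = (-3989*(81 + a))/4 = (-323109 - 3989*a)/4 = -323109/4 - 3989*a/4)
1/(-90508 + X(258, 57)) = 1/(-90508 + (-323109/4 - 3989/4*57)) = 1/(-90508 + (-323109/4 - 227373/4)) = 1/(-90508 - 275241/2) = 1/(-456257/2) = -2/456257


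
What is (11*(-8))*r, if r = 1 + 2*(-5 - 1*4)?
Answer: 1496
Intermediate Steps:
r = -17 (r = 1 + 2*(-5 - 4) = 1 + 2*(-9) = 1 - 18 = -17)
(11*(-8))*r = (11*(-8))*(-17) = -88*(-17) = 1496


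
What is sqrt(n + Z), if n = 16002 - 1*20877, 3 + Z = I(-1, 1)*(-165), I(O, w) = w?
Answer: 41*I*sqrt(3) ≈ 71.014*I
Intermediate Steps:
Z = -168 (Z = -3 + 1*(-165) = -3 - 165 = -168)
n = -4875 (n = 16002 - 20877 = -4875)
sqrt(n + Z) = sqrt(-4875 - 168) = sqrt(-5043) = 41*I*sqrt(3)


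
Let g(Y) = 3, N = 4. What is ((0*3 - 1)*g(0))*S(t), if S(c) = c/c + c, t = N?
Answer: -15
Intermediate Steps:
t = 4
S(c) = 1 + c
((0*3 - 1)*g(0))*S(t) = ((0*3 - 1)*3)*(1 + 4) = ((0 - 1)*3)*5 = -1*3*5 = -3*5 = -15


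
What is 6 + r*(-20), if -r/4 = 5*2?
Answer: 806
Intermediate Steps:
r = -40 (r = -20*2 = -4*10 = -40)
6 + r*(-20) = 6 - 40*(-20) = 6 + 800 = 806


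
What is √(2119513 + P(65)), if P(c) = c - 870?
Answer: 6*√58853 ≈ 1455.6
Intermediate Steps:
P(c) = -870 + c
√(2119513 + P(65)) = √(2119513 + (-870 + 65)) = √(2119513 - 805) = √2118708 = 6*√58853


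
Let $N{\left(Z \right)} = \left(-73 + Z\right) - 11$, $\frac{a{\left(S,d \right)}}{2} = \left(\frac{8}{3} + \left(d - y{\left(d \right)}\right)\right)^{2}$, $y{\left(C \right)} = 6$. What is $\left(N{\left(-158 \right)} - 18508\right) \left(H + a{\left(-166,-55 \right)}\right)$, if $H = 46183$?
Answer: $- \frac{2980606250}{3} \approx -9.9353 \cdot 10^{8}$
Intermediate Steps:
$a{\left(S,d \right)} = 2 \left(- \frac{10}{3} + d\right)^{2}$ ($a{\left(S,d \right)} = 2 \left(\frac{8}{3} + \left(d - 6\right)\right)^{2} = 2 \left(8 \cdot \frac{1}{3} + \left(d - 6\right)\right)^{2} = 2 \left(\frac{8}{3} + \left(-6 + d\right)\right)^{2} = 2 \left(- \frac{10}{3} + d\right)^{2}$)
$N{\left(Z \right)} = -84 + Z$
$\left(N{\left(-158 \right)} - 18508\right) \left(H + a{\left(-166,-55 \right)}\right) = \left(\left(-84 - 158\right) - 18508\right) \left(46183 + \frac{2 \left(-10 + 3 \left(-55\right)\right)^{2}}{9}\right) = \left(-242 - 18508\right) \left(46183 + \frac{2 \left(-10 - 165\right)^{2}}{9}\right) = - 18750 \left(46183 + \frac{2 \left(-175\right)^{2}}{9}\right) = - 18750 \left(46183 + \frac{2}{9} \cdot 30625\right) = - 18750 \left(46183 + \frac{61250}{9}\right) = \left(-18750\right) \frac{476897}{9} = - \frac{2980606250}{3}$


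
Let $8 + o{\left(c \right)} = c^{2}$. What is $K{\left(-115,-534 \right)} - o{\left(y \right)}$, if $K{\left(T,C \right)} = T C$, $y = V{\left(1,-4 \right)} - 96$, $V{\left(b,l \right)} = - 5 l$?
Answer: $55642$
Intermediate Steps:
$y = -76$ ($y = \left(-5\right) \left(-4\right) - 96 = 20 - 96 = -76$)
$K{\left(T,C \right)} = C T$
$o{\left(c \right)} = -8 + c^{2}$
$K{\left(-115,-534 \right)} - o{\left(y \right)} = \left(-534\right) \left(-115\right) - \left(-8 + \left(-76\right)^{2}\right) = 61410 - \left(-8 + 5776\right) = 61410 - 5768 = 55642$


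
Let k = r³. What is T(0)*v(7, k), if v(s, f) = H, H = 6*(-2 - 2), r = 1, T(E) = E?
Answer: 0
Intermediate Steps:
k = 1 (k = 1³ = 1)
H = -24 (H = 6*(-4) = -24)
v(s, f) = -24
T(0)*v(7, k) = 0*(-24) = 0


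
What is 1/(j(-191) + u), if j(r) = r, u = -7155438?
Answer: -1/7155629 ≈ -1.3975e-7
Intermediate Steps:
1/(j(-191) + u) = 1/(-191 - 7155438) = 1/(-7155629) = -1/7155629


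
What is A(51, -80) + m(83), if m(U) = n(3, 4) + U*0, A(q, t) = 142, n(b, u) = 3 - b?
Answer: 142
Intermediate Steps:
m(U) = 0 (m(U) = (3 - 1*3) + U*0 = (3 - 3) + 0 = 0 + 0 = 0)
A(51, -80) + m(83) = 142 + 0 = 142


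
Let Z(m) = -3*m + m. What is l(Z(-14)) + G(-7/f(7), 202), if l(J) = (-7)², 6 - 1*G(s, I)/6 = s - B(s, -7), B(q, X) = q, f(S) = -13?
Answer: 85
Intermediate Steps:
Z(m) = -2*m
G(s, I) = 36 (G(s, I) = 36 - 6*(s - s) = 36 - 6*0 = 36 + 0 = 36)
l(J) = 49
l(Z(-14)) + G(-7/f(7), 202) = 49 + 36 = 85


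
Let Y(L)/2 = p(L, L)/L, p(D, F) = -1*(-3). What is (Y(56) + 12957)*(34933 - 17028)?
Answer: 6495916095/28 ≈ 2.3200e+8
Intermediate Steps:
p(D, F) = 3
Y(L) = 6/L (Y(L) = 2*(3/L) = 6/L)
(Y(56) + 12957)*(34933 - 17028) = (6/56 + 12957)*(34933 - 17028) = (6*(1/56) + 12957)*17905 = (3/28 + 12957)*17905 = (362799/28)*17905 = 6495916095/28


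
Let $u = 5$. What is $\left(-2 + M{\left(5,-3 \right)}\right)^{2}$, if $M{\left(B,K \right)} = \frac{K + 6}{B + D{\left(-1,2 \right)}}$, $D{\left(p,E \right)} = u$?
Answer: $\frac{289}{100} \approx 2.89$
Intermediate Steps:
$D{\left(p,E \right)} = 5$
$M{\left(B,K \right)} = \frac{6 + K}{5 + B}$ ($M{\left(B,K \right)} = \frac{K + 6}{B + 5} = \frac{6 + K}{5 + B}$)
$\left(-2 + M{\left(5,-3 \right)}\right)^{2} = \left(-2 + \frac{6 - 3}{5 + 5}\right)^{2} = \left(-2 + \frac{1}{10} \cdot 3\right)^{2} = \left(-2 + \frac{3}{10}\right)^{2} = \left(- \frac{17}{10}\right)^{2} = \frac{289}{100}$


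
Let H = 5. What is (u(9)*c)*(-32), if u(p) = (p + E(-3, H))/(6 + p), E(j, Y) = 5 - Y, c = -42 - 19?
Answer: 5856/5 ≈ 1171.2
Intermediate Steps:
c = -61
u(p) = p/(6 + p) (u(p) = (p + (5 - 1*5))/(6 + p) = (p + (5 - 5))/(6 + p) = (p + 0)/(6 + p) = p/(6 + p))
(u(9)*c)*(-32) = ((9/(6 + 9))*(-61))*(-32) = ((9/15)*(-61))*(-32) = ((9*(1/15))*(-61))*(-32) = ((⅗)*(-61))*(-32) = -183/5*(-32) = 5856/5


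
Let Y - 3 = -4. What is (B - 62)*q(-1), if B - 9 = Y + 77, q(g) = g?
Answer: -23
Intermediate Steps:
Y = -1 (Y = 3 - 4 = -1)
B = 85 (B = 9 + (-1 + 77) = 9 + 76 = 85)
(B - 62)*q(-1) = (85 - 62)*(-1) = 23*(-1) = -23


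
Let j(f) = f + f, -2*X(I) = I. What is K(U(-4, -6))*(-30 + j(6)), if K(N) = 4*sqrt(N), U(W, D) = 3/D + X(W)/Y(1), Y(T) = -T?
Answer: -36*I*sqrt(10) ≈ -113.84*I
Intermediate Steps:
X(I) = -I/2
j(f) = 2*f
U(W, D) = W/2 + 3/D (U(W, D) = 3/D + (-W/2)/((-1*1)) = 3/D - W/2/(-1) = 3/D - W/2*(-1) = 3/D + W/2 = W/2 + 3/D)
K(U(-4, -6))*(-30 + j(6)) = (4*sqrt((1/2)*(-4) + 3/(-6)))*(-30 + 2*6) = (4*sqrt(-2 + 3*(-1/6)))*(-30 + 12) = (4*sqrt(-2 - 1/2))*(-18) = (4*sqrt(-5/2))*(-18) = (4*(I*sqrt(10)/2))*(-18) = (2*I*sqrt(10))*(-18) = -36*I*sqrt(10)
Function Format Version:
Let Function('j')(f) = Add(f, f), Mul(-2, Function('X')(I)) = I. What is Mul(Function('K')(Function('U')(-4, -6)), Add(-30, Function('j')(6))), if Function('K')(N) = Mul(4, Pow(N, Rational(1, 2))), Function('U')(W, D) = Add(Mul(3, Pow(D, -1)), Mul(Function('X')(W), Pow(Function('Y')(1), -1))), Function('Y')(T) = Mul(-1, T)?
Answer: Mul(-36, I, Pow(10, Rational(1, 2))) ≈ Mul(-113.84, I)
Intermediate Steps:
Function('X')(I) = Mul(Rational(-1, 2), I)
Function('j')(f) = Mul(2, f)
Function('U')(W, D) = Add(Mul(Rational(1, 2), W), Mul(3, Pow(D, -1))) (Function('U')(W, D) = Add(Mul(3, Pow(D, -1)), Mul(Mul(Rational(-1, 2), W), Pow(Mul(-1, 1), -1))) = Add(Mul(3, Pow(D, -1)), Mul(Mul(Rational(-1, 2), W), Pow(-1, -1))) = Add(Mul(3, Pow(D, -1)), Mul(Mul(Rational(-1, 2), W), -1)) = Add(Mul(3, Pow(D, -1)), Mul(Rational(1, 2), W)) = Add(Mul(Rational(1, 2), W), Mul(3, Pow(D, -1))))
Mul(Function('K')(Function('U')(-4, -6)), Add(-30, Function('j')(6))) = Mul(Mul(4, Pow(Add(Mul(Rational(1, 2), -4), Mul(3, Pow(-6, -1))), Rational(1, 2))), Add(-30, Mul(2, 6))) = Mul(Mul(4, Pow(Add(-2, Mul(3, Rational(-1, 6))), Rational(1, 2))), Add(-30, 12)) = Mul(Mul(4, Pow(Add(-2, Rational(-1, 2)), Rational(1, 2))), -18) = Mul(Mul(4, Pow(Rational(-5, 2), Rational(1, 2))), -18) = Mul(Mul(4, Mul(Rational(1, 2), I, Pow(10, Rational(1, 2)))), -18) = Mul(Mul(2, I, Pow(10, Rational(1, 2))), -18) = Mul(-36, I, Pow(10, Rational(1, 2)))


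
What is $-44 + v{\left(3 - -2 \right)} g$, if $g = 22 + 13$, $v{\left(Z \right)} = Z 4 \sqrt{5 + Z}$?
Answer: $-44 + 700 \sqrt{10} \approx 2169.6$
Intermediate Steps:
$v{\left(Z \right)} = 4 Z \sqrt{5 + Z}$
$g = 35$
$-44 + v{\left(3 - -2 \right)} g = -44 + 4 \left(3 - -2\right) \sqrt{5 + \left(3 - -2\right)} 35 = -44 + 4 \left(3 + 2\right) \sqrt{5 + \left(3 + 2\right)} 35 = -44 + 4 \cdot 5 \sqrt{5 + 5} \cdot 35 = -44 + 4 \cdot 5 \sqrt{10} \cdot 35 = -44 + 20 \sqrt{10} \cdot 35 = -44 + 700 \sqrt{10}$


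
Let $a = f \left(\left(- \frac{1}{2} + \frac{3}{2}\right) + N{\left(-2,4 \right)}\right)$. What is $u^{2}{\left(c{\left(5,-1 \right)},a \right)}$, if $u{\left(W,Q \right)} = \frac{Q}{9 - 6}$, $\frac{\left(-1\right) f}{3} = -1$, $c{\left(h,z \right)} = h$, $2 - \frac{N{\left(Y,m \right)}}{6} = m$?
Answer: $121$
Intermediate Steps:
$N{\left(Y,m \right)} = 12 - 6 m$
$f = 3$ ($f = \left(-3\right) \left(-1\right) = 3$)
$a = -33$ ($a = 3 \left(\left(- \frac{1}{2} + \frac{3}{2}\right) + \left(12 - 24\right)\right) = 3 \left(\left(\left(-1\right) \frac{1}{2} + 3 \cdot \frac{1}{2}\right) + \left(12 - 24\right)\right) = 3 \left(\left(- \frac{1}{2} + \frac{3}{2}\right) - 12\right) = 3 \left(1 - 12\right) = 3 \left(-11\right) = -33$)
$u{\left(W,Q \right)} = \frac{Q}{3}$ ($u{\left(W,Q \right)} = \frac{Q}{9 - 6} = \frac{Q}{3}$)
$u^{2}{\left(c{\left(5,-1 \right)},a \right)} = \left(\frac{1}{3} \left(-33\right)\right)^{2} = \left(-11\right)^{2} = 121$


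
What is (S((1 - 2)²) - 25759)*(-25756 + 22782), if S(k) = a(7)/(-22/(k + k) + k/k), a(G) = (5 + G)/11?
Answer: 4213417474/55 ≈ 7.6608e+7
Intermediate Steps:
a(G) = 5/11 + G/11 (a(G) = (5 + G)*(1/11) = 5/11 + G/11)
S(k) = 12/(11*(1 - 11/k)) (S(k) = (5/11 + (1/11)*7)/(-22/(k + k) + k/k) = (5/11 + 7/11)/(-22*1/(2*k) + 1) = 12/(11*(-11/k + 1)) = 12/(11*(1 - 11/k)))
(S((1 - 2)²) - 25759)*(-25756 + 22782) = (12*(1 - 2)²/(11*(-11 + (1 - 2)²)) - 25759)*(-25756 + 22782) = ((12/11)*(-1)²/(-11 + (-1)²) - 25759)*(-2974) = ((12/11)*1/(-11 + 1) - 25759)*(-2974) = ((12/11)*1/(-10) - 25759)*(-2974) = ((12/11)*1*(-⅒) - 25759)*(-2974) = (-6/55 - 25759)*(-2974) = -1416751/55*(-2974) = 4213417474/55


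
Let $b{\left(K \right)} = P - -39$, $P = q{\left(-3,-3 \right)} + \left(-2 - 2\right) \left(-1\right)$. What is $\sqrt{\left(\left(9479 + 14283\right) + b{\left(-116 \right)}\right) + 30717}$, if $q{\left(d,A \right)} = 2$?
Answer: $2 \sqrt{13631} \approx 233.5$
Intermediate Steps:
$P = 6$ ($P = 2 + \left(-2 - 2\right) \left(-1\right) = 2 - -4 = 2 + 4 = 6$)
$b{\left(K \right)} = 45$ ($b{\left(K \right)} = 6 - -39 = 6 + 39 = 45$)
$\sqrt{\left(\left(9479 + 14283\right) + b{\left(-116 \right)}\right) + 30717} = \sqrt{\left(\left(9479 + 14283\right) + 45\right) + 30717} = \sqrt{\left(23762 + 45\right) + 30717} = \sqrt{23807 + 30717} = \sqrt{54524} = 2 \sqrt{13631}$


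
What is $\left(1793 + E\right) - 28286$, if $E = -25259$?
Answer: $-51752$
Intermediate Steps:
$\left(1793 + E\right) - 28286 = \left(1793 - 25259\right) - 28286 = -23466 - 28286 = -51752$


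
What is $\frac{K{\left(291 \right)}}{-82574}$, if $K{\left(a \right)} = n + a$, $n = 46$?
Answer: $- \frac{337}{82574} \approx -0.0040812$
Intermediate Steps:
$K{\left(a \right)} = 46 + a$
$\frac{K{\left(291 \right)}}{-82574} = \frac{46 + 291}{-82574} = 337 \left(- \frac{1}{82574}\right) = - \frac{337}{82574}$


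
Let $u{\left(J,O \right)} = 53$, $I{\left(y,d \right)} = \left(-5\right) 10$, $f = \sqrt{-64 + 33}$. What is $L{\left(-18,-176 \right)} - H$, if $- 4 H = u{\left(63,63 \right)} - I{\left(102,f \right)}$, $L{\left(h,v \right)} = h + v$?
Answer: $- \frac{673}{4} \approx -168.25$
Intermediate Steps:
$f = i \sqrt{31}$ ($f = \sqrt{-31} = i \sqrt{31} \approx 5.5678 i$)
$I{\left(y,d \right)} = -50$
$H = - \frac{103}{4}$ ($H = - \frac{53 - -50}{4} = - \frac{53 + 50}{4} = \left(- \frac{1}{4}\right) 103 = - \frac{103}{4} \approx -25.75$)
$L{\left(-18,-176 \right)} - H = \left(-18 - 176\right) - - \frac{103}{4} = -194 + \frac{103}{4} = - \frac{673}{4}$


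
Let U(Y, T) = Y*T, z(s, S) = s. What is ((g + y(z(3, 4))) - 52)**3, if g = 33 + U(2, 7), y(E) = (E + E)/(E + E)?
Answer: -64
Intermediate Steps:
y(E) = 1 (y(E) = (2*E)/((2*E)) = (2*E)*(1/(2*E)) = 1)
U(Y, T) = T*Y
g = 47 (g = 33 + 7*2 = 33 + 14 = 47)
((g + y(z(3, 4))) - 52)**3 = ((47 + 1) - 52)**3 = (48 - 52)**3 = (-4)**3 = -64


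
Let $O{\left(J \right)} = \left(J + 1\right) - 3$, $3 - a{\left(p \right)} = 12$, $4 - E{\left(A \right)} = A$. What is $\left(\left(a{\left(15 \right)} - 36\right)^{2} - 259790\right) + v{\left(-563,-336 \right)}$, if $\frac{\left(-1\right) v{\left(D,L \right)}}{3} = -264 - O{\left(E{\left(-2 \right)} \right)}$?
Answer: $-256961$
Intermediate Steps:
$E{\left(A \right)} = 4 - A$
$a{\left(p \right)} = -9$ ($a{\left(p \right)} = 3 - 12 = -9$)
$O{\left(J \right)} = -2 + J$ ($O{\left(J \right)} = \left(1 + J\right) - 3 = -2 + J$)
$v{\left(D,L \right)} = 804$ ($v{\left(D,L \right)} = - 3 \left(-264 - \left(-2 + \left(4 - -2\right)\right)\right) = - 3 \left(-264 - \left(-2 + \left(4 + 2\right)\right)\right) = - 3 \left(-264 - \left(-2 + 6\right)\right) = - 3 \left(-264 - 4\right) = \left(-3\right) \left(-268\right) = 804$)
$\left(\left(a{\left(15 \right)} - 36\right)^{2} - 259790\right) + v{\left(-563,-336 \right)} = \left(\left(-9 - 36\right)^{2} - 259790\right) + 804 = \left(\left(-45\right)^{2} - 259790\right) + 804 = \left(2025 - 259790\right) + 804 = -257765 + 804 = -256961$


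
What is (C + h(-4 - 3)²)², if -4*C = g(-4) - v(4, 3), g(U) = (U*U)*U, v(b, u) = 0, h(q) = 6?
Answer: 2704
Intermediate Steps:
g(U) = U³ (g(U) = U²*U = U³)
C = 16 (C = -((-4)³ - 1*0)/4 = -(-64 + 0)/4 = -¼*(-64) = 16)
(C + h(-4 - 3)²)² = (16 + 6²)² = (16 + 36)² = 52² = 2704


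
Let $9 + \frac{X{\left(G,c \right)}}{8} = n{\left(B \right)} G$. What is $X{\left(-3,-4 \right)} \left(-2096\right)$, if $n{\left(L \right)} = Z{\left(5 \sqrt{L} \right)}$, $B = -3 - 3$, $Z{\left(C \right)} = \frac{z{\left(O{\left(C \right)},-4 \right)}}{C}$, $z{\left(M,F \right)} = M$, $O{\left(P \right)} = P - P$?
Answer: $150912$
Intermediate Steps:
$O{\left(P \right)} = 0$
$Z{\left(C \right)} = 0$ ($Z{\left(C \right)} = \frac{0}{C} = 0$)
$B = -6$ ($B = -3 - 3 = -6$)
$n{\left(L \right)} = 0$
$X{\left(G,c \right)} = -72$ ($X{\left(G,c \right)} = -72 + 8 \cdot 0 G = -72 + 8 \cdot 0 = -72 + 0 = -72$)
$X{\left(-3,-4 \right)} \left(-2096\right) = \left(-72\right) \left(-2096\right) = 150912$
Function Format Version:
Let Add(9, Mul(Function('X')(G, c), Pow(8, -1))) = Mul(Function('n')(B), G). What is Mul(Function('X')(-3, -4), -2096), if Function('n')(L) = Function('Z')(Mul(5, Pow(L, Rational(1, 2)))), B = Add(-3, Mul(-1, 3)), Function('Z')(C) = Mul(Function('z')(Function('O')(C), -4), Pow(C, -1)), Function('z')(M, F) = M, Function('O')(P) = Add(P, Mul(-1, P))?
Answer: 150912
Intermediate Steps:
Function('O')(P) = 0
Function('Z')(C) = 0 (Function('Z')(C) = Mul(0, Pow(C, -1)) = 0)
B = -6 (B = Add(-3, -3) = -6)
Function('n')(L) = 0
Function('X')(G, c) = -72 (Function('X')(G, c) = Add(-72, Mul(8, Mul(0, G))) = Add(-72, Mul(8, 0)) = Add(-72, 0) = -72)
Mul(Function('X')(-3, -4), -2096) = Mul(-72, -2096) = 150912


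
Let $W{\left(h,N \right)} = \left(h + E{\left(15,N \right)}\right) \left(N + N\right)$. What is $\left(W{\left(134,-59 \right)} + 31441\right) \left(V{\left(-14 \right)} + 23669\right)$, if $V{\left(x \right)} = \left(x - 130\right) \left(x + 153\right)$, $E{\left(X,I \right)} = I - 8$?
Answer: $85973355$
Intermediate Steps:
$E{\left(X,I \right)} = -8 + I$ ($E{\left(X,I \right)} = I - 8 = -8 + I$)
$V{\left(x \right)} = \left(-130 + x\right) \left(153 + x\right)$
$W{\left(h,N \right)} = 2 N \left(-8 + N + h\right)$ ($W{\left(h,N \right)} = \left(h + \left(-8 + N\right)\right) \left(N + N\right) = \left(-8 + N + h\right) 2 N = 2 N \left(-8 + N + h\right)$)
$\left(W{\left(134,-59 \right)} + 31441\right) \left(V{\left(-14 \right)} + 23669\right) = \left(2 \left(-59\right) \left(-8 - 59 + 134\right) + 31441\right) \left(\left(-19890 + \left(-14\right)^{2} + 23 \left(-14\right)\right) + 23669\right) = \left(2 \left(-59\right) 67 + 31441\right) \left(\left(-19890 + 196 - 322\right) + 23669\right) = \left(-7906 + 31441\right) \left(-20016 + 23669\right) = 23535 \cdot 3653 = 85973355$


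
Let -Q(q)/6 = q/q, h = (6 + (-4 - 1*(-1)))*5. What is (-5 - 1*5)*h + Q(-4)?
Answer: -156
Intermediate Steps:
h = 15 (h = (6 + (-4 + 1))*5 = (6 - 3)*5 = 3*5 = 15)
Q(q) = -6 (Q(q) = -6*q/q = -6*1 = -6)
(-5 - 1*5)*h + Q(-4) = (-5 - 1*5)*15 - 6 = (-5 - 5)*15 - 6 = -10*15 - 6 = -150 - 6 = -156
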